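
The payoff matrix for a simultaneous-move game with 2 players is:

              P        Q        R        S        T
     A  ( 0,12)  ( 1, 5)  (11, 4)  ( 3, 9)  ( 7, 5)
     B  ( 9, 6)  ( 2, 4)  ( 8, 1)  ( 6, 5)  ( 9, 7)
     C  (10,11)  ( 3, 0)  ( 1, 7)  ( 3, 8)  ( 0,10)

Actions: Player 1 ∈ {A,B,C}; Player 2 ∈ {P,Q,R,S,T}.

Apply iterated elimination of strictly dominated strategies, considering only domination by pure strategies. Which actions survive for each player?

P2 drop Q (P beats it: A:12>5 B:6>4 C:11>0)
P2 drop R (P beats it: A:12>4 B:6>1 C:11>7)
P1 drop A (B beats it: P:9>0 S:6>3 T:9>7)
P2 drop S (P beats it: B:6>5 C:11>8)
P1→{B,C} P2→{P,T}

Remaining: P1:{B,C} P2:{P,T}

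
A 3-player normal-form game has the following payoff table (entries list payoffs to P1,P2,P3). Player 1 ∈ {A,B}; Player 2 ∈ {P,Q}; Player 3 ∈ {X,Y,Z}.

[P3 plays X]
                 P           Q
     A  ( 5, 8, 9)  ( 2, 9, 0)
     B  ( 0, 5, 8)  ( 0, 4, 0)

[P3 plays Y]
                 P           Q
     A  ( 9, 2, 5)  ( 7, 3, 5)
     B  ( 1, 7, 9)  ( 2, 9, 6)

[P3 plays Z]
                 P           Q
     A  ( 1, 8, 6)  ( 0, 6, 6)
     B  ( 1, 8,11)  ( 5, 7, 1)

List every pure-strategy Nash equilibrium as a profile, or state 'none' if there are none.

NE set: (B,P,Z)

(A,P,X): not NE [P2→Q gives 9>8]
(A,P,Y): not NE [P2→Q gives 3>2; P3→X gives 9>5]
(A,P,Z): not NE [P3→X gives 9>6]
(A,Q,X): not NE [P3→Z gives 6>0]
(A,Q,Y): not NE [P3→Z gives 6>5]
(A,Q,Z): not NE [P1→B gives 5>0; P2→P gives 8>6]
(B,P,X): not NE [P1→A gives 5>0; P3→Z gives 11>8]
(B,P,Y): not NE [P1→A gives 9>1; P2→Q gives 9>7; P3→Z gives 11>9]
(B,P,Z): NE
(B,Q,X): not NE [P1→A gives 2>0; P2→P gives 5>4; P3→Y gives 6>0]
(B,Q,Y): not NE [P1→A gives 7>2]
(B,Q,Z): not NE [P2→P gives 8>7; P3→Y gives 6>1]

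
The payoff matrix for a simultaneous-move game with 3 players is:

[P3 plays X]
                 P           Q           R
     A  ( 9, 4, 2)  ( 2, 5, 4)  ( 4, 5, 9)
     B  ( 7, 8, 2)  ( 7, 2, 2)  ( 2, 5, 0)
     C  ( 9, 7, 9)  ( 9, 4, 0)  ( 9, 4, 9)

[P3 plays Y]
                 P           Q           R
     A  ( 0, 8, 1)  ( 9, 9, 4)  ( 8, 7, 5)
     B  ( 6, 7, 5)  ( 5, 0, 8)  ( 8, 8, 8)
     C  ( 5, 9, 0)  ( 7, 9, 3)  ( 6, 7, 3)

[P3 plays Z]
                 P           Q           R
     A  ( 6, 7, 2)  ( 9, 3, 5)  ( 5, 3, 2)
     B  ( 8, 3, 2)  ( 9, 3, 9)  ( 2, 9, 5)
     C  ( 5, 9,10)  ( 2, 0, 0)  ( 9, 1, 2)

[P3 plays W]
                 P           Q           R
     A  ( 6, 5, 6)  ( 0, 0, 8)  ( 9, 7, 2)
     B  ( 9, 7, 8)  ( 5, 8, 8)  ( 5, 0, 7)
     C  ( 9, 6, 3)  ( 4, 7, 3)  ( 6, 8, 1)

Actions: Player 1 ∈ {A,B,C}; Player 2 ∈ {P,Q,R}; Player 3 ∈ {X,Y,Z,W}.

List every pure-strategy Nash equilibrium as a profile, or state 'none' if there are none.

(A,P,X): not NE [P2→R gives 5>4; P3→W gives 6>2]
(A,P,Y): not NE [P1→B gives 6>0; P2→Q gives 9>8; P3→W gives 6>1]
(A,P,Z): not NE [P1→B gives 8>6; P3→W gives 6>2]
(A,P,W): not NE [P1→C gives 9>6; P2→R gives 7>5]
(A,Q,X): not NE [P1→C gives 9>2; P3→W gives 8>4]
(A,Q,Y): not NE [P3→W gives 8>4]
(A,Q,Z): not NE [P2→P gives 7>3; P3→W gives 8>5]
(A,Q,W): not NE [P1→B gives 5>0; P2→R gives 7>0]
(A,R,X): not NE [P1→C gives 9>4]
(A,R,Y): not NE [P2→Q gives 9>7; P3→X gives 9>5]
(A,R,Z): not NE [P1→C gives 9>5; P2→P gives 7>3; P3→X gives 9>2]
(A,R,W): not NE [P3→X gives 9>2]
(B,P,X): not NE [P1→C gives 9>7; P3→W gives 8>2]
(B,P,Y): not NE [P2→R gives 8>7; P3→W gives 8>5]
(B,P,Z): not NE [P2→R gives 9>3; P3→W gives 8>2]
(B,P,W): not NE [P2→Q gives 8>7]
(B,Q,X): not NE [P1→C gives 9>7; P2→P gives 8>2; P3→Z gives 9>2]
(B,Q,Y): not NE [P1→A gives 9>5; P2→R gives 8>0; P3→Z gives 9>8]
(B,Q,Z): not NE [P2→R gives 9>3]
(B,Q,W): not NE [P3→Z gives 9>8]
(B,R,X): not NE [P1→C gives 9>2; P2→P gives 8>5; P3→Y gives 8>0]
(B,R,Y): NE
(B,R,Z): not NE [P1→C gives 9>2; P3→Y gives 8>5]
(B,R,W): not NE [P1→A gives 9>5; P2→Q gives 8>0; P3→Y gives 8>7]
(C,P,X): not NE [P3→Z gives 10>9]
(C,P,Y): not NE [P1→B gives 6>5; P3→Z gives 10>0]
(C,P,Z): not NE [P1→B gives 8>5]
(C,P,W): not NE [P2→R gives 8>6; P3→Z gives 10>3]
(C,Q,X): not NE [P2→P gives 7>4; P3→W gives 3>0]
(C,Q,Y): not NE [P1→A gives 9>7]
(C,Q,Z): not NE [P1→B gives 9>2; P2→P gives 9>0; P3→W gives 3>0]
(C,Q,W): not NE [P1→B gives 5>4; P2→R gives 8>7]
(C,R,X): not NE [P2→P gives 7>4]
(C,R,Y): not NE [P1→B gives 8>6; P2→Q gives 9>7; P3→X gives 9>3]
(C,R,Z): not NE [P2→P gives 9>1; P3→X gives 9>2]
(C,R,W): not NE [P1→A gives 9>6; P3→X gives 9>1]

NE set: (B,R,Y)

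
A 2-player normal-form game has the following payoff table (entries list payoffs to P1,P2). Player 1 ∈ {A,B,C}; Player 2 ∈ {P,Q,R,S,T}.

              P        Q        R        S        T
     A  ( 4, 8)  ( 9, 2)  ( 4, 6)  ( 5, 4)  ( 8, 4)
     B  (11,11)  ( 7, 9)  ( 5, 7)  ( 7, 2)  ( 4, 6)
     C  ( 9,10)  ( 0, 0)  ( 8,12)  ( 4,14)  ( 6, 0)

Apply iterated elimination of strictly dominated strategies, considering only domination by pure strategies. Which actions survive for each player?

IESDS → P1:{B,C} P2:{P,R,S}

P2 drop Q (P beats it: A:8>2 B:11>9 C:10>0)
P2 drop T (P beats it: A:8>4 B:11>6 C:10>0)
P1 drop A (B beats it: P:11>4 R:5>4 S:7>5)
P1→{B,C} P2→{P,R,S}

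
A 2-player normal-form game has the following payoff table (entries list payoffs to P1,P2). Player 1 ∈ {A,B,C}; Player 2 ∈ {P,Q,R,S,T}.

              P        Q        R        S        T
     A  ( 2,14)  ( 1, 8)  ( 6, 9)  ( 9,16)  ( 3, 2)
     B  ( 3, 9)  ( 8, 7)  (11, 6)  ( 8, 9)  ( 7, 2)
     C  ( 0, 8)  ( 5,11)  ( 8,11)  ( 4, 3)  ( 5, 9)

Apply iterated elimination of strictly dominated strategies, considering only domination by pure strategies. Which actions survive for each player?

Remaining: P1:{A,B} P2:{P,S}

P1 drop C (B beats it: P:3>0 Q:8>5 R:11>8 S:8>4 T:7>5)
P2 drop Q (P beats it: A:14>8 B:9>7)
P2 drop R (P beats it: A:14>9 B:9>6)
P2 drop T (P beats it: A:14>2 B:9>2)
P1→{A,B} P2→{P,S}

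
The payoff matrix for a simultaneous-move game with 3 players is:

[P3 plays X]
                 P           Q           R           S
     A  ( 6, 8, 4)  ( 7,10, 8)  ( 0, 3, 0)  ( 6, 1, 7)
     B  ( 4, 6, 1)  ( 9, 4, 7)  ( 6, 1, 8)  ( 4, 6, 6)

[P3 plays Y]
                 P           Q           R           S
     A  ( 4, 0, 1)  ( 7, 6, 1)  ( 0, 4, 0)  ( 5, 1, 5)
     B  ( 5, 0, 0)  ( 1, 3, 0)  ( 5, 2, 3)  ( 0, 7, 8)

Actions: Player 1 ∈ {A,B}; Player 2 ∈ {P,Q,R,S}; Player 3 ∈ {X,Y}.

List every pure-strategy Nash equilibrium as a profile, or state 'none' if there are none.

No pure NE.

(A,P,X): not NE [P2→Q gives 10>8]
(A,P,Y): not NE [P1→B gives 5>4; P2→Q gives 6>0; P3→X gives 4>1]
(A,Q,X): not NE [P1→B gives 9>7]
(A,Q,Y): not NE [P3→X gives 8>1]
(A,R,X): not NE [P1→B gives 6>0; P2→Q gives 10>3]
(A,R,Y): not NE [P1→B gives 5>0; P2→Q gives 6>4]
(A,S,X): not NE [P2→Q gives 10>1]
(A,S,Y): not NE [P2→Q gives 6>1; P3→X gives 7>5]
(B,P,X): not NE [P1→A gives 6>4]
(B,P,Y): not NE [P2→S gives 7>0; P3→X gives 1>0]
(B,Q,X): not NE [P2→S gives 6>4]
(B,Q,Y): not NE [P1→A gives 7>1; P2→S gives 7>3; P3→X gives 7>0]
(B,R,X): not NE [P2→S gives 6>1]
(B,R,Y): not NE [P2→S gives 7>2; P3→X gives 8>3]
(B,S,X): not NE [P1→A gives 6>4; P3→Y gives 8>6]
(B,S,Y): not NE [P1→A gives 5>0]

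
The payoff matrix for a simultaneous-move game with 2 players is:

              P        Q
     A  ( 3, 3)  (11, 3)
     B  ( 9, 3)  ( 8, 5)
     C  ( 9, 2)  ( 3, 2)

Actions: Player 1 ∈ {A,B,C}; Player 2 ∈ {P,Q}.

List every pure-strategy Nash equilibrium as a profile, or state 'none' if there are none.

NE set: (A,Q), (C,P)

(A,P): not NE [P1→C gives 9>3]
(A,Q): NE
(B,P): not NE [P2→Q gives 5>3]
(B,Q): not NE [P1→A gives 11>8]
(C,P): NE
(C,Q): not NE [P1→A gives 11>3]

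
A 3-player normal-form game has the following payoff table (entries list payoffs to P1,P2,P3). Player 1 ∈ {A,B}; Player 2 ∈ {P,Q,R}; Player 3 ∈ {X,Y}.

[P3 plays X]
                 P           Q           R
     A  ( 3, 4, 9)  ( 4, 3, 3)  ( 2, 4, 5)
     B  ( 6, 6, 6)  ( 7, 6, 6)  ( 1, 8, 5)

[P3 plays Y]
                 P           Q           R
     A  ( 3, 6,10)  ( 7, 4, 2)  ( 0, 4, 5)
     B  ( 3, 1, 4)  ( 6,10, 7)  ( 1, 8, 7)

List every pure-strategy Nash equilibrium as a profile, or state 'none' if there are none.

PSNE = {(A,P,Y), (A,R,X)}

(A,P,X): not NE [P1→B gives 6>3; P3→Y gives 10>9]
(A,P,Y): NE
(A,Q,X): not NE [P1→B gives 7>4; P2→R gives 4>3]
(A,Q,Y): not NE [P2→P gives 6>4; P3→X gives 3>2]
(A,R,X): NE
(A,R,Y): not NE [P1→B gives 1>0; P2→P gives 6>4]
(B,P,X): not NE [P2→R gives 8>6]
(B,P,Y): not NE [P2→Q gives 10>1; P3→X gives 6>4]
(B,Q,X): not NE [P2→R gives 8>6; P3→Y gives 7>6]
(B,Q,Y): not NE [P1→A gives 7>6]
(B,R,X): not NE [P1→A gives 2>1; P3→Y gives 7>5]
(B,R,Y): not NE [P2→Q gives 10>8]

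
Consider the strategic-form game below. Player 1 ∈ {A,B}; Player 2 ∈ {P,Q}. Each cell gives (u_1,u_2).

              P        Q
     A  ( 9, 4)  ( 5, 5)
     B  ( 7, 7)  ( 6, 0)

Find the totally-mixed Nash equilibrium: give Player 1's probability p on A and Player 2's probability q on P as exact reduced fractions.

(p,q) = (7/8, 1/3)

P1 indiff ⇒ q·9+(1-q)·5 = q·7+(1-q)·6 ⇒ q(2) = (1-q)(1) ⇒ q = 1/3
P2 indiff ⇒ p·4+(1-p)·7 = p·5+(1-p)·0 ⇒ p(-1) = (1-p)(-7) ⇒ p = 7/8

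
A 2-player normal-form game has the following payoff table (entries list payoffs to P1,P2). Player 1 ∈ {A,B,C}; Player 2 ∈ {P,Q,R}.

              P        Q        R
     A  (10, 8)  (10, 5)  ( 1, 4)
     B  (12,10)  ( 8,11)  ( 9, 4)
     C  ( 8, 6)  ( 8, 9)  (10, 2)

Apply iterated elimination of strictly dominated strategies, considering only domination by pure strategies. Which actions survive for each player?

P2 drop R (P beats it: A:8>4 B:10>4 C:6>2)
P1 drop C (A beats it: P:10>8 Q:10>8)
P1→{A,B} P2→{P,Q}

IESDS → P1:{A,B} P2:{P,Q}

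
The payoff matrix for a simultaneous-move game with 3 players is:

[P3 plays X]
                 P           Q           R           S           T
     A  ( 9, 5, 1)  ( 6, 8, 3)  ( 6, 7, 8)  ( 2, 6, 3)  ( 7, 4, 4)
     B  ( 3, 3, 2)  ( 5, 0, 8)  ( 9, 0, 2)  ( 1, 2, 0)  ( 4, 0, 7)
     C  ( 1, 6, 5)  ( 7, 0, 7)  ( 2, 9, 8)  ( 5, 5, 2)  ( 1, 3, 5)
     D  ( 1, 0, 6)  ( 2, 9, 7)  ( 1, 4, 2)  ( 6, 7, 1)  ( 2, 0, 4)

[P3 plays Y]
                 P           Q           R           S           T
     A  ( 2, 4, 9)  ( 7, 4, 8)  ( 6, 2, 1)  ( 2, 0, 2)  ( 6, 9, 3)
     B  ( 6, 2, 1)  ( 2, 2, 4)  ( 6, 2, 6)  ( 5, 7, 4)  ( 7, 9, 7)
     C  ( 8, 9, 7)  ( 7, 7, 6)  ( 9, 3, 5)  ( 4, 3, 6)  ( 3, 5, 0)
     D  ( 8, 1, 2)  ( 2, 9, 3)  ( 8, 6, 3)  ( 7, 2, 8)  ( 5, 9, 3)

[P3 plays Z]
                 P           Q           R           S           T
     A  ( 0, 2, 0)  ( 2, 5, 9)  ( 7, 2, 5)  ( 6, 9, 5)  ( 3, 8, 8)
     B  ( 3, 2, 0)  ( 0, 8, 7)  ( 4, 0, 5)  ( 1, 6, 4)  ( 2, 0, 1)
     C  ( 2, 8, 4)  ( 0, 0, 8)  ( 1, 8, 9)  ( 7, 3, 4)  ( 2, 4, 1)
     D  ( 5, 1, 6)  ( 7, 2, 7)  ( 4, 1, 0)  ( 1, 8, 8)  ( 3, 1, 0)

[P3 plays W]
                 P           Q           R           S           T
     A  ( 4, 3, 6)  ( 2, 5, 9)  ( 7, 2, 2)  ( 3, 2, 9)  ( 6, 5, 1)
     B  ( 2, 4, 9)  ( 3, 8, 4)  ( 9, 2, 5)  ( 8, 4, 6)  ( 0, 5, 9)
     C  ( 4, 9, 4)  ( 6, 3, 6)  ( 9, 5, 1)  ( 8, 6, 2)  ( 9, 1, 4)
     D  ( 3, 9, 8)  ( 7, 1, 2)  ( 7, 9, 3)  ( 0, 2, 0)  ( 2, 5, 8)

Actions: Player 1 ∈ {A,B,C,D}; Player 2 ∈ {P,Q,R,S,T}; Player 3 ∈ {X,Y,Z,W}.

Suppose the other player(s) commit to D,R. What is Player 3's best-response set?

P3 best: {Y,W}

u_3(X vs D,R) = 2
u_3(Y vs D,R) = 3
u_3(Z vs D,R) = 0
u_3(W vs D,R) = 3
max payoff 3 at {Y,W}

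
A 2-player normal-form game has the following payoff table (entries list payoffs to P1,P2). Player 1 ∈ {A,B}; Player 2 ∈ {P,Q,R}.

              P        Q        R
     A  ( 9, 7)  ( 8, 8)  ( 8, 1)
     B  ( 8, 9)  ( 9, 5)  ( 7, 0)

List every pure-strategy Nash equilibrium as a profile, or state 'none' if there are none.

(A,P): not NE [P2→Q gives 8>7]
(A,Q): not NE [P1→B gives 9>8]
(A,R): not NE [P2→Q gives 8>1]
(B,P): not NE [P1→A gives 9>8]
(B,Q): not NE [P2→P gives 9>5]
(B,R): not NE [P1→A gives 8>7; P2→P gives 9>0]

Equilibria: none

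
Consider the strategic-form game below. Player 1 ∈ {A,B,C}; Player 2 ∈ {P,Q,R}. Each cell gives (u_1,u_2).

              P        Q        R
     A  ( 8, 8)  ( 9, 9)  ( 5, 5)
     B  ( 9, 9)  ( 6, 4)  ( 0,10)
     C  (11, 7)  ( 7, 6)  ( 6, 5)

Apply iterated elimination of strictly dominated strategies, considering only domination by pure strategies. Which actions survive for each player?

Survivors P1:{A,C} P2:{P,Q}

P1 drop B (C beats it: P:11>9 Q:7>6 R:6>0)
P2 drop R (P beats it: A:8>5 C:7>5)
P1→{A,C} P2→{P,Q}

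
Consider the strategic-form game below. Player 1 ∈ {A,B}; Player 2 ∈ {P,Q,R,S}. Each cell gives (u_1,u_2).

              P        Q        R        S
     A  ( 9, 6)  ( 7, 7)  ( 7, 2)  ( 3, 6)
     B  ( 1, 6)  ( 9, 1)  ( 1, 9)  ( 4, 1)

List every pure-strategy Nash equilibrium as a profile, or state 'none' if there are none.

(A,P): not NE [P2→Q gives 7>6]
(A,Q): not NE [P1→B gives 9>7]
(A,R): not NE [P2→Q gives 7>2]
(A,S): not NE [P1→B gives 4>3; P2→Q gives 7>6]
(B,P): not NE [P1→A gives 9>1; P2→R gives 9>6]
(B,Q): not NE [P2→R gives 9>1]
(B,R): not NE [P1→A gives 7>1]
(B,S): not NE [P2→R gives 9>1]

Equilibria: none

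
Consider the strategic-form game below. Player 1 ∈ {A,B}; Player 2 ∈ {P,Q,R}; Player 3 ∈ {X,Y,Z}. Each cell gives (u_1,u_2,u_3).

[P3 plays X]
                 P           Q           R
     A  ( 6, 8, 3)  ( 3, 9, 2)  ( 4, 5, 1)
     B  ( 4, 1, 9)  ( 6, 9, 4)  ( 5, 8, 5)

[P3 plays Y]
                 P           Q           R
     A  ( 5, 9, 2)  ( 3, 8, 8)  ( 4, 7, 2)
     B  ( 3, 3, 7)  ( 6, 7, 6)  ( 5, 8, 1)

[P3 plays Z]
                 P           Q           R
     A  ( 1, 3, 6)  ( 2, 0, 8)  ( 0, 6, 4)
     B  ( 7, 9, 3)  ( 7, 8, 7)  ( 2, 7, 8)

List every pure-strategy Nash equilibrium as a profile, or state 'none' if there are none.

No pure NE.

(A,P,X): not NE [P2→Q gives 9>8; P3→Z gives 6>3]
(A,P,Y): not NE [P3→Z gives 6>2]
(A,P,Z): not NE [P1→B gives 7>1; P2→R gives 6>3]
(A,Q,X): not NE [P1→B gives 6>3; P3→Z gives 8>2]
(A,Q,Y): not NE [P1→B gives 6>3; P2→P gives 9>8]
(A,Q,Z): not NE [P1→B gives 7>2; P2→R gives 6>0]
(A,R,X): not NE [P1→B gives 5>4; P2→Q gives 9>5; P3→Z gives 4>1]
(A,R,Y): not NE [P1→B gives 5>4; P2→P gives 9>7; P3→Z gives 4>2]
(A,R,Z): not NE [P1→B gives 2>0]
(B,P,X): not NE [P1→A gives 6>4; P2→Q gives 9>1]
(B,P,Y): not NE [P1→A gives 5>3; P2→R gives 8>3; P3→X gives 9>7]
(B,P,Z): not NE [P3→X gives 9>3]
(B,Q,X): not NE [P3→Z gives 7>4]
(B,Q,Y): not NE [P2→R gives 8>7; P3→Z gives 7>6]
(B,Q,Z): not NE [P2→P gives 9>8]
(B,R,X): not NE [P2→Q gives 9>8; P3→Z gives 8>5]
(B,R,Y): not NE [P3→Z gives 8>1]
(B,R,Z): not NE [P2→P gives 9>7]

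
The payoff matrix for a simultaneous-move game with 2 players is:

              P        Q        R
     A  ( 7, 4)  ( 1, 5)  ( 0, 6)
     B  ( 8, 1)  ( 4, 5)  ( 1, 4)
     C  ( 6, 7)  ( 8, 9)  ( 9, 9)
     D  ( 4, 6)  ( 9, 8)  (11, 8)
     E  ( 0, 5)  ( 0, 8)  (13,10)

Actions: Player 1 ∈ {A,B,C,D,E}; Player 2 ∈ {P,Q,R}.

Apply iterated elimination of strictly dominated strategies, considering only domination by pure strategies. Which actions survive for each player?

P1 drop A (B beats it: P:8>7 Q:4>1 R:1>0)
P2 drop P (Q beats it: B:5>1 C:9>7 D:8>6 E:8>5)
P1 drop B (C beats it: Q:8>4 R:9>1)
P1 drop C (D beats it: Q:9>8 R:11>9)
P1→{D,E} P2→{Q,R}

Remaining: P1:{D,E} P2:{Q,R}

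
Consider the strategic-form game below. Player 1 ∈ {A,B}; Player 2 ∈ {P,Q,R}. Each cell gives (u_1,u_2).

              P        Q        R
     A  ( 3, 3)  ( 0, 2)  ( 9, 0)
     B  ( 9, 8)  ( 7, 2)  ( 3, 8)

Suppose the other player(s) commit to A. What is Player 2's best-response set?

u_2(P vs A) = 3
u_2(Q vs A) = 2
u_2(R vs A) = 0
max payoff 3 at {P}

BR_2 = {P}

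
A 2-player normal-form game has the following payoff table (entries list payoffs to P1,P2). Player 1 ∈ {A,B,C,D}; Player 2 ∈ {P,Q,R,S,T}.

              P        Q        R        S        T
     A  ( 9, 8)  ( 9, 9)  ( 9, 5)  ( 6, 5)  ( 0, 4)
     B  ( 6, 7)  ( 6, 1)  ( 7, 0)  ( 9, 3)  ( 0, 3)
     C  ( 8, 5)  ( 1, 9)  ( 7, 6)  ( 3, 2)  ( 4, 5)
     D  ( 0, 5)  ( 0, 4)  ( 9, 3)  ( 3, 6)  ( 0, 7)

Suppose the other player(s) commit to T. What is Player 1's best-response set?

u_1(A vs T) = 0
u_1(B vs T) = 0
u_1(C vs T) = 4
u_1(D vs T) = 0
max payoff 4 at {C}

argmax u_1 = {C}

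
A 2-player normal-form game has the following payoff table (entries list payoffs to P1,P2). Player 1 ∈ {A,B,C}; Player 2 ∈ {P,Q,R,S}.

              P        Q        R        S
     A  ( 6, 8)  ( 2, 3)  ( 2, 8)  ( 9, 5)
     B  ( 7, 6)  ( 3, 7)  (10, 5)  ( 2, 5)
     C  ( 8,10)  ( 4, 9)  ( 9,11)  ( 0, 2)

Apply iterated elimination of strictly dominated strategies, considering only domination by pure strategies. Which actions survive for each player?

Survivors P1:{B,C} P2:{P,Q,R}

P2 drop S (P beats it: A:8>5 B:6>5 C:10>2)
P1 drop A (B beats it: P:7>6 Q:3>2 R:10>2)
P1→{B,C} P2→{P,Q,R}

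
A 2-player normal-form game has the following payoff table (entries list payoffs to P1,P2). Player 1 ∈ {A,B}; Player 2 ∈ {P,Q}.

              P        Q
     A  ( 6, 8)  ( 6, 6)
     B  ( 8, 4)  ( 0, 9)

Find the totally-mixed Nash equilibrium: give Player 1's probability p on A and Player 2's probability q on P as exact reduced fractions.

(p,q) = (5/7, 3/4)

P1 indiff ⇒ q·6+(1-q)·6 = q·8+(1-q)·0 ⇒ q(-2) = (1-q)(-6) ⇒ q = 3/4
P2 indiff ⇒ p·8+(1-p)·4 = p·6+(1-p)·9 ⇒ p(2) = (1-p)(5) ⇒ p = 5/7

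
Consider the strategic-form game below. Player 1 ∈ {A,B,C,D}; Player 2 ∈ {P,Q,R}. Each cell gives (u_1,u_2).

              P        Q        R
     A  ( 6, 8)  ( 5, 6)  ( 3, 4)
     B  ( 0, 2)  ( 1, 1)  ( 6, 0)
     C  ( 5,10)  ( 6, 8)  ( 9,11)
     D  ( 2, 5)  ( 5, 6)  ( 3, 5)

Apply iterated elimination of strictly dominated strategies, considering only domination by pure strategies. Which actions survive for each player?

Survivors P1:{A,C} P2:{P,R}

P1 drop B (C beats it: P:5>0 Q:6>1 R:9>6)
P1 drop D (C beats it: P:5>2 Q:6>5 R:9>3)
P2 drop Q (P beats it: A:8>6 C:10>8)
P1→{A,C} P2→{P,R}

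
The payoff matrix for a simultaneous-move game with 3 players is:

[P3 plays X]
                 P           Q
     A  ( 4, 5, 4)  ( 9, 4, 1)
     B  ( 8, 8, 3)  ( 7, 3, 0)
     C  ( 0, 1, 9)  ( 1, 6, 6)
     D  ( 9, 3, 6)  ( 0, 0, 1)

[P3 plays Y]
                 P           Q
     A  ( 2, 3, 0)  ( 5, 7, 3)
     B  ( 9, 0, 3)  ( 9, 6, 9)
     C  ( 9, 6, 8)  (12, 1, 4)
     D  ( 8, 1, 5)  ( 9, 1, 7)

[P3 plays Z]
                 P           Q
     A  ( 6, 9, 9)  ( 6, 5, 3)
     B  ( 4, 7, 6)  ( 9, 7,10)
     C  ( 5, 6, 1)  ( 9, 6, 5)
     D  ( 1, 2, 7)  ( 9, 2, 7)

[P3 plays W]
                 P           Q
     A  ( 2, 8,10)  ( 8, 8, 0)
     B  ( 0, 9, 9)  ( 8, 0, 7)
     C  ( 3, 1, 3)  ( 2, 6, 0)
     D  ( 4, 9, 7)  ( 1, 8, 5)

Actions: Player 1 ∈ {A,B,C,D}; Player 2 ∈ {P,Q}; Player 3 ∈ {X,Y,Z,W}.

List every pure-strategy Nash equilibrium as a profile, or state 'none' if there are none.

(A,P,X): not NE [P1→D gives 9>4; P3→W gives 10>4]
(A,P,Y): not NE [P1→C gives 9>2; P2→Q gives 7>3; P3→W gives 10>0]
(A,P,Z): not NE [P3→W gives 10>9]
(A,P,W): not NE [P1→D gives 4>2]
(A,Q,X): not NE [P2→P gives 5>4; P3→Z gives 3>1]
(A,Q,Y): not NE [P1→C gives 12>5]
(A,Q,Z): not NE [P1→D gives 9>6; P2→P gives 9>5]
(A,Q,W): not NE [P3→Z gives 3>0]
(B,P,X): not NE [P1→D gives 9>8; P3→W gives 9>3]
(B,P,Y): not NE [P2→Q gives 6>0; P3→W gives 9>3]
(B,P,Z): not NE [P1→A gives 6>4; P3→W gives 9>6]
(B,P,W): not NE [P1→D gives 4>0]
(B,Q,X): not NE [P1→A gives 9>7; P2→P gives 8>3; P3→Z gives 10>0]
(B,Q,Y): not NE [P1→C gives 12>9; P3→Z gives 10>9]
(B,Q,Z): NE
(B,Q,W): not NE [P2→P gives 9>0; P3→Z gives 10>7]
(C,P,X): not NE [P1→D gives 9>0; P2→Q gives 6>1]
(C,P,Y): not NE [P3→X gives 9>8]
(C,P,Z): not NE [P1→A gives 6>5; P3→X gives 9>1]
(C,P,W): not NE [P1→D gives 4>3; P2→Q gives 6>1; P3→X gives 9>3]
(C,Q,X): not NE [P1→A gives 9>1]
(C,Q,Y): not NE [P2→P gives 6>1; P3→X gives 6>4]
(C,Q,Z): not NE [P3→X gives 6>5]
(C,Q,W): not NE [P1→B gives 8>2; P3→X gives 6>0]
(D,P,X): not NE [P3→W gives 7>6]
(D,P,Y): not NE [P1→C gives 9>8; P3→W gives 7>5]
(D,P,Z): not NE [P1→A gives 6>1]
(D,P,W): NE
(D,Q,X): not NE [P1→A gives 9>0; P2→P gives 3>0; P3→Z gives 7>1]
(D,Q,Y): not NE [P1→C gives 12>9]
(D,Q,Z): NE
(D,Q,W): not NE [P1→B gives 8>1; P2→P gives 9>8; P3→Z gives 7>5]

PSNE = {(B,Q,Z), (D,P,W), (D,Q,Z)}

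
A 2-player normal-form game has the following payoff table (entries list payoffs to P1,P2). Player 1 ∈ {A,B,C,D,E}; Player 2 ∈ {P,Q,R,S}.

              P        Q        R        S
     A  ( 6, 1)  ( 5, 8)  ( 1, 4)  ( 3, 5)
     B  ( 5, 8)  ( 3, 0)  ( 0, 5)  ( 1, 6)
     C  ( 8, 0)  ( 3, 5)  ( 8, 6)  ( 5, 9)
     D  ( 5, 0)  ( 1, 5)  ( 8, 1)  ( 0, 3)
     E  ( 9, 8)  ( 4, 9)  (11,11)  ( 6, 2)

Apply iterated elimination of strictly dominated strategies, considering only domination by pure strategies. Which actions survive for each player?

P1 drop B (A beats it: P:6>5 Q:5>3 R:1>0 S:3>1)
P1 drop C (E beats it: P:9>8 Q:4>3 R:11>8 S:6>5)
P1 drop D (E beats it: P:9>5 Q:4>1 R:11>8 S:6>0)
P2 drop P (Q beats it: A:8>1 E:9>8)
P2 drop S (Q beats it: A:8>5 E:9>2)
P1→{A,E} P2→{Q,R}

IESDS → P1:{A,E} P2:{Q,R}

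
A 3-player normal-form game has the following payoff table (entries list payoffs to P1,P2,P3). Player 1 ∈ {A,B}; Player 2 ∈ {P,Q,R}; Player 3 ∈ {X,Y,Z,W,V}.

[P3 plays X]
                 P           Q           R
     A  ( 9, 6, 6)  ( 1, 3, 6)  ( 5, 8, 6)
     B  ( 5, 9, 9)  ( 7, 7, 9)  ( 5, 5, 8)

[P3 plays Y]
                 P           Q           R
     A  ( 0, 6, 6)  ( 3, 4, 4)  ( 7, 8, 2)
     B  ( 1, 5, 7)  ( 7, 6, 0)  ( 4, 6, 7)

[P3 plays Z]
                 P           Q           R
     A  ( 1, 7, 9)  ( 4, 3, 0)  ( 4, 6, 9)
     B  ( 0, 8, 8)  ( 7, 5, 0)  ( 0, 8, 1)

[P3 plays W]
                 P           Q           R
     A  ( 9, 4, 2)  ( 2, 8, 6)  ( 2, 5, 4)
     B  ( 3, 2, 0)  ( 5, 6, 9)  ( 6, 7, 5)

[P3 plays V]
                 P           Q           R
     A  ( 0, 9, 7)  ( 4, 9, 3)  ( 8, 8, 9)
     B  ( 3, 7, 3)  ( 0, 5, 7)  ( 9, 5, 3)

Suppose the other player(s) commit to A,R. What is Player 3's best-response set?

P3 best: {Z,V}

u_3(X vs A,R) = 6
u_3(Y vs A,R) = 2
u_3(Z vs A,R) = 9
u_3(W vs A,R) = 4
u_3(V vs A,R) = 9
max payoff 9 at {Z,V}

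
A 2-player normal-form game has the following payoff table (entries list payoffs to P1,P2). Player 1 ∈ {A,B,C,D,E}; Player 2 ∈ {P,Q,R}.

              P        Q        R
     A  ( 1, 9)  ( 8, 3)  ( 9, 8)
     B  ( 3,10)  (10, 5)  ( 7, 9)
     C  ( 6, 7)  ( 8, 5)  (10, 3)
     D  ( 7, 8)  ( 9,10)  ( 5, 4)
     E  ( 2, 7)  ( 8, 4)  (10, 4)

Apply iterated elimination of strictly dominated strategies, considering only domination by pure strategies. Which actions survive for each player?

P2 drop R (P beats it: A:9>8 B:10>9 C:7>3 D:8>4 E:7>4)
P1 drop A (B beats it: P:3>1 Q:10>8)
P1 drop C (D beats it: P:7>6 Q:9>8)
P1 drop E (B beats it: P:3>2 Q:10>8)
P1→{B,D} P2→{P,Q}

IESDS → P1:{B,D} P2:{P,Q}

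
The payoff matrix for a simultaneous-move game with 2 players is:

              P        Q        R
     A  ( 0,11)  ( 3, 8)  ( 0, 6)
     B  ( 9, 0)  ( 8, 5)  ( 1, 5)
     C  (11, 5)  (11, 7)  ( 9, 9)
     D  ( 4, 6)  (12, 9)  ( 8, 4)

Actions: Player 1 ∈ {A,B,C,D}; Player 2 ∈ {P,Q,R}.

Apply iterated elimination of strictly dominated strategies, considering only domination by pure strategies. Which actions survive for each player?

Remaining: P1:{C,D} P2:{Q,R}

P1 drop A (B beats it: P:9>0 Q:8>3 R:1>0)
P1 drop B (C beats it: P:11>9 Q:11>8 R:9>1)
P2 drop P (Q beats it: C:7>5 D:9>6)
P1→{C,D} P2→{Q,R}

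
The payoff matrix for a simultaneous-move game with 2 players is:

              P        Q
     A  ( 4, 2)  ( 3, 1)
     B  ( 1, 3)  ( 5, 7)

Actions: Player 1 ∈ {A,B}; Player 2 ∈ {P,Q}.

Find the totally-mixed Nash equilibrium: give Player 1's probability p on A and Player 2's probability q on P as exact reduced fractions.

p=4/5, q=2/5

P1 indiff ⇒ q·4+(1-q)·3 = q·1+(1-q)·5 ⇒ q(3) = (1-q)(2) ⇒ q = 2/5
P2 indiff ⇒ p·2+(1-p)·3 = p·1+(1-p)·7 ⇒ p(1) = (1-p)(4) ⇒ p = 4/5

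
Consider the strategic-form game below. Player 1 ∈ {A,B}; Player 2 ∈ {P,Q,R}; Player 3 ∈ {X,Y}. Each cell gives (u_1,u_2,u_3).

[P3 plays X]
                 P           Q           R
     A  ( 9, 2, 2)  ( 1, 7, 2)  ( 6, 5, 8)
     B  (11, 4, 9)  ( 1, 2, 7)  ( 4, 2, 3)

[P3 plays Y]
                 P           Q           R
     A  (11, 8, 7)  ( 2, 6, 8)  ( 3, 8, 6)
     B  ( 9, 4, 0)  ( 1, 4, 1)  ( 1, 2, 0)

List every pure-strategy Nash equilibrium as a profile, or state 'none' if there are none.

Nash profiles: (A,P,Y), (B,P,X)

(A,P,X): not NE [P1→B gives 11>9; P2→Q gives 7>2; P3→Y gives 7>2]
(A,P,Y): NE
(A,Q,X): not NE [P3→Y gives 8>2]
(A,Q,Y): not NE [P2→R gives 8>6]
(A,R,X): not NE [P2→Q gives 7>5]
(A,R,Y): not NE [P3→X gives 8>6]
(B,P,X): NE
(B,P,Y): not NE [P1→A gives 11>9; P3→X gives 9>0]
(B,Q,X): not NE [P2→P gives 4>2]
(B,Q,Y): not NE [P1→A gives 2>1; P3→X gives 7>1]
(B,R,X): not NE [P1→A gives 6>4; P2→P gives 4>2]
(B,R,Y): not NE [P1→A gives 3>1; P2→Q gives 4>2; P3→X gives 3>0]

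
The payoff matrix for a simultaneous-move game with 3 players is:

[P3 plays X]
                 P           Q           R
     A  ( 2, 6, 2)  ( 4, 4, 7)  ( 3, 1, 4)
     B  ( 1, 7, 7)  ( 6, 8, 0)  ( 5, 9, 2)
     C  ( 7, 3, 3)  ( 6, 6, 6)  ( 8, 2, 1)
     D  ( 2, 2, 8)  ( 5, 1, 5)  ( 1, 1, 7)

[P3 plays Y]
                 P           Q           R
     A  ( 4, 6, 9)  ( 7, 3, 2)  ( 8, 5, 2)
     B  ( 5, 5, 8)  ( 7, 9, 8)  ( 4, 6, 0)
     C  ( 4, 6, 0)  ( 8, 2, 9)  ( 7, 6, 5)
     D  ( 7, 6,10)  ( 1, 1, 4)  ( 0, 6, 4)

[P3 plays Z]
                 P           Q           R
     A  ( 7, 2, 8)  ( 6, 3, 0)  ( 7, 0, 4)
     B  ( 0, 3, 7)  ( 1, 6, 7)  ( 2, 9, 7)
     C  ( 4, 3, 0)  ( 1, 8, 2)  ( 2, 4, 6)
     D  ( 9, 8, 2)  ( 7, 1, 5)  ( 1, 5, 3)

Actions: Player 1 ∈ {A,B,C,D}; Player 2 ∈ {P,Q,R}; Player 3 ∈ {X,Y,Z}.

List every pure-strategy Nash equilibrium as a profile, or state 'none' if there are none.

(A,P,X): not NE [P1→C gives 7>2; P3→Y gives 9>2]
(A,P,Y): not NE [P1→D gives 7>4]
(A,P,Z): not NE [P1→D gives 9>7; P2→Q gives 3>2; P3→Y gives 9>8]
(A,Q,X): not NE [P1→C gives 6>4; P2→P gives 6>4]
(A,Q,Y): not NE [P1→C gives 8>7; P2→P gives 6>3; P3→X gives 7>2]
(A,Q,Z): not NE [P1→D gives 7>6; P3→X gives 7>0]
(A,R,X): not NE [P1→C gives 8>3; P2→P gives 6>1]
(A,R,Y): not NE [P2→P gives 6>5; P3→Z gives 4>2]
(A,R,Z): not NE [P2→Q gives 3>0]
(B,P,X): not NE [P1→C gives 7>1; P2→R gives 9>7; P3→Y gives 8>7]
(B,P,Y): not NE [P1→D gives 7>5; P2→Q gives 9>5]
(B,P,Z): not NE [P1→D gives 9>0; P2→R gives 9>3; P3→Y gives 8>7]
(B,Q,X): not NE [P2→R gives 9>8; P3→Y gives 8>0]
(B,Q,Y): not NE [P1→C gives 8>7]
(B,Q,Z): not NE [P1→D gives 7>1; P2→R gives 9>6; P3→Y gives 8>7]
(B,R,X): not NE [P1→C gives 8>5; P3→Z gives 7>2]
(B,R,Y): not NE [P1→A gives 8>4; P2→Q gives 9>6; P3→Z gives 7>0]
(B,R,Z): not NE [P1→A gives 7>2]
(C,P,X): not NE [P2→Q gives 6>3]
(C,P,Y): not NE [P1→D gives 7>4; P3→X gives 3>0]
(C,P,Z): not NE [P1→D gives 9>4; P2→Q gives 8>3; P3→X gives 3>0]
(C,Q,X): not NE [P3→Y gives 9>6]
(C,Q,Y): not NE [P2→R gives 6>2]
(C,Q,Z): not NE [P1→D gives 7>1; P3→Y gives 9>2]
(C,R,X): not NE [P2→Q gives 6>2; P3→Z gives 6>1]
(C,R,Y): not NE [P1→A gives 8>7; P3→Z gives 6>5]
(C,R,Z): not NE [P1→A gives 7>2; P2→Q gives 8>4]
(D,P,X): not NE [P1→C gives 7>2; P3→Y gives 10>8]
(D,P,Y): NE
(D,P,Z): not NE [P3→Y gives 10>2]
(D,Q,X): not NE [P1→C gives 6>5; P2→P gives 2>1]
(D,Q,Y): not NE [P1→C gives 8>1; P2→R gives 6>1; P3→Z gives 5>4]
(D,Q,Z): not NE [P2→P gives 8>1]
(D,R,X): not NE [P1→C gives 8>1; P2→P gives 2>1]
(D,R,Y): not NE [P1→A gives 8>0; P3→X gives 7>4]
(D,R,Z): not NE [P1→A gives 7>1; P2→P gives 8>5; P3→X gives 7>3]

PSNE = {(D,P,Y)}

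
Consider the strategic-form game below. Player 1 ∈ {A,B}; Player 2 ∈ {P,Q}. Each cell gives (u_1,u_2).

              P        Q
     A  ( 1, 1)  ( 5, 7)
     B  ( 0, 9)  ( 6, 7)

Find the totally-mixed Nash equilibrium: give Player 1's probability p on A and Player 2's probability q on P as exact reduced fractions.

P1 indiff ⇒ q·1+(1-q)·5 = q·0+(1-q)·6 ⇒ q(1) = (1-q)(1) ⇒ q = 1/2
P2 indiff ⇒ p·1+(1-p)·9 = p·7+(1-p)·7 ⇒ p(-6) = (1-p)(-2) ⇒ p = 1/4

(p,q) = (1/4, 1/2)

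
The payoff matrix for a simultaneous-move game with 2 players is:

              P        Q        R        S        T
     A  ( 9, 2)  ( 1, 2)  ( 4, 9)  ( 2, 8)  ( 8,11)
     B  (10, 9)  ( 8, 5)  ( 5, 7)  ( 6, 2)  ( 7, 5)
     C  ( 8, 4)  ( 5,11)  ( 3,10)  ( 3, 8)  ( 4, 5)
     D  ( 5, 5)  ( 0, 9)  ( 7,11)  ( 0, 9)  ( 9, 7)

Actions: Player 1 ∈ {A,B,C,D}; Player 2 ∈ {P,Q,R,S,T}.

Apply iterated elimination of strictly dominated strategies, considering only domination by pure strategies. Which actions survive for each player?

Survivors P1:{A,B,D} P2:{P,R,T}

P1 drop C (B beats it: P:10>8 Q:8>5 R:5>3 S:6>3 T:7>4)
P2 drop Q (R beats it: A:9>2 B:7>5 D:11>9)
P2 drop S (R beats it: A:9>8 B:7>2 D:11>9)
P1→{A,B,D} P2→{P,R,T}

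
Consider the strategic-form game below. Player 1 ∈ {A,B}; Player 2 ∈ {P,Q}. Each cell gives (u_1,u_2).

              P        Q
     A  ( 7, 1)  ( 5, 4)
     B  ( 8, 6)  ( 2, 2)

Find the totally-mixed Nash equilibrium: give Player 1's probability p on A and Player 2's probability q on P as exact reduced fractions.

P1 indiff ⇒ q·7+(1-q)·5 = q·8+(1-q)·2 ⇒ q(-1) = (1-q)(-3) ⇒ q = 3/4
P2 indiff ⇒ p·1+(1-p)·6 = p·4+(1-p)·2 ⇒ p(-3) = (1-p)(-4) ⇒ p = 4/7

P1 mixes 4/7 on A; P2 mixes 3/4 on P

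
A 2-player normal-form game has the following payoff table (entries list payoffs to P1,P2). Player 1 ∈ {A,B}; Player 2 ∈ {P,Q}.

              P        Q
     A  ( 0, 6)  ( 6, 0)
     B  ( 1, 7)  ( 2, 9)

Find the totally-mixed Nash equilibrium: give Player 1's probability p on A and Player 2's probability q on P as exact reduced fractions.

p=1/4, q=4/5

P1 indiff ⇒ q·0+(1-q)·6 = q·1+(1-q)·2 ⇒ q(-1) = (1-q)(-4) ⇒ q = 4/5
P2 indiff ⇒ p·6+(1-p)·7 = p·0+(1-p)·9 ⇒ p(6) = (1-p)(2) ⇒ p = 1/4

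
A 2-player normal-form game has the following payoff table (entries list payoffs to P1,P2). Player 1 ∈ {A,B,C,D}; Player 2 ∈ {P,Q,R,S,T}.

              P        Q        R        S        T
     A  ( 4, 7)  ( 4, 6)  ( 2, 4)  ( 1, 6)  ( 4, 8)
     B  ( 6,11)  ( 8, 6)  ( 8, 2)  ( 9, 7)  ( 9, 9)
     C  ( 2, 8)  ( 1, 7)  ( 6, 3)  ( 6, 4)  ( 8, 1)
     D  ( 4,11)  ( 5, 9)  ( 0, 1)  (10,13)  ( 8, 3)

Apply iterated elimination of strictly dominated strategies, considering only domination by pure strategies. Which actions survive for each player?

IESDS → P1:{B,D} P2:{P,S}

P1 drop A (B beats it: P:6>4 Q:8>4 R:8>2 S:9>1 T:9>4)
P1 drop C (B beats it: P:6>2 Q:8>1 R:8>6 S:9>6 T:9>8)
P2 drop Q (P beats it: B:11>6 D:11>9)
P2 drop R (P beats it: B:11>2 D:11>1)
P2 drop T (P beats it: B:11>9 D:11>3)
P1→{B,D} P2→{P,S}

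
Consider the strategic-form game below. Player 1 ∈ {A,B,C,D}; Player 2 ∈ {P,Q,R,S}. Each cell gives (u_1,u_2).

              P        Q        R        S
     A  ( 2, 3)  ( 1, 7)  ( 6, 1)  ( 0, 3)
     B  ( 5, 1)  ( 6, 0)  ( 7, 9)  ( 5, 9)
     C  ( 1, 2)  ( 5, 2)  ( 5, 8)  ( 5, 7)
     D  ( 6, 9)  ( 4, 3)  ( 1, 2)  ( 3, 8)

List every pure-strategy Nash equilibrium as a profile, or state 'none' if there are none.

(A,P): not NE [P1→D gives 6>2; P2→Q gives 7>3]
(A,Q): not NE [P1→B gives 6>1]
(A,R): not NE [P1→B gives 7>6; P2→Q gives 7>1]
(A,S): not NE [P1→C gives 5>0; P2→Q gives 7>3]
(B,P): not NE [P1→D gives 6>5; P2→S gives 9>1]
(B,Q): not NE [P2→S gives 9>0]
(B,R): NE
(B,S): NE
(C,P): not NE [P1→D gives 6>1; P2→R gives 8>2]
(C,Q): not NE [P1→B gives 6>5; P2→R gives 8>2]
(C,R): not NE [P1→B gives 7>5]
(C,S): not NE [P2→R gives 8>7]
(D,P): NE
(D,Q): not NE [P1→B gives 6>4; P2→P gives 9>3]
(D,R): not NE [P1→B gives 7>1; P2→P gives 9>2]
(D,S): not NE [P1→C gives 5>3; P2→P gives 9>8]

Nash profiles: (B,R), (B,S), (D,P)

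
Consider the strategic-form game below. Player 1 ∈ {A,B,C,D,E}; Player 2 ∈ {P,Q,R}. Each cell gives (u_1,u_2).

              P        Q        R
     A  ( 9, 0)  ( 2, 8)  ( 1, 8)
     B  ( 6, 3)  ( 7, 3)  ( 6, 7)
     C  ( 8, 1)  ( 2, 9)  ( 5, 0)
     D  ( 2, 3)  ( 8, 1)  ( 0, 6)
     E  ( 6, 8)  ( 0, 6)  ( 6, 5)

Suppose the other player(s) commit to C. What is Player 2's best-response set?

P2 best: {Q}

u_2(P vs C) = 1
u_2(Q vs C) = 9
u_2(R vs C) = 0
max payoff 9 at {Q}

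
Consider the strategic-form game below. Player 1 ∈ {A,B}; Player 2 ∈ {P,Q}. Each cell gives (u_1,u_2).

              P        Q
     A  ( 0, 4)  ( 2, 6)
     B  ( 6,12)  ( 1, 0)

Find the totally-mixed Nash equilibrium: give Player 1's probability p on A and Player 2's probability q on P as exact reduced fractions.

P1 indiff ⇒ q·0+(1-q)·2 = q·6+(1-q)·1 ⇒ q(-6) = (1-q)(-1) ⇒ q = 1/7
P2 indiff ⇒ p·4+(1-p)·12 = p·6+(1-p)·0 ⇒ p(-2) = (1-p)(-12) ⇒ p = 6/7

(p,q) = (6/7, 1/7)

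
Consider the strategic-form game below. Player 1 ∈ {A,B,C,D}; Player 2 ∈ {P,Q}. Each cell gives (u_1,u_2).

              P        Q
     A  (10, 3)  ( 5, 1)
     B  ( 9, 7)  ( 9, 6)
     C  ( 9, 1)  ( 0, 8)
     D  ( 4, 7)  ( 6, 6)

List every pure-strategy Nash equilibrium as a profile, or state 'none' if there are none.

(A,P): NE
(A,Q): not NE [P1→B gives 9>5; P2→P gives 3>1]
(B,P): not NE [P1→A gives 10>9]
(B,Q): not NE [P2→P gives 7>6]
(C,P): not NE [P1→A gives 10>9; P2→Q gives 8>1]
(C,Q): not NE [P1→B gives 9>0]
(D,P): not NE [P1→A gives 10>4]
(D,Q): not NE [P1→B gives 9>6; P2→P gives 7>6]

Nash profiles: (A,P)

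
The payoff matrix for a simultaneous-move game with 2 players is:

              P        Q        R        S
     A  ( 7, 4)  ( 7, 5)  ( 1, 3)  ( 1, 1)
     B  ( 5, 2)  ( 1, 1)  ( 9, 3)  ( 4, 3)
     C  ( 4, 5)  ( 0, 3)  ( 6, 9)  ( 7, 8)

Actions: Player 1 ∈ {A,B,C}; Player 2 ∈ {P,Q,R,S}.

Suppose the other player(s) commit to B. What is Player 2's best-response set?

u_2(P vs B) = 2
u_2(Q vs B) = 1
u_2(R vs B) = 3
u_2(S vs B) = 3
max payoff 3 at {R,S}

BR_2 = {R,S}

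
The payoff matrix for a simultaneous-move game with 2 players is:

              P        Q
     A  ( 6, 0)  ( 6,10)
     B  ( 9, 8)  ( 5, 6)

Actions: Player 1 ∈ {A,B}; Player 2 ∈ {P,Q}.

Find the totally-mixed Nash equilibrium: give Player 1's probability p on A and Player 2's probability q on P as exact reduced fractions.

(p,q) = (1/6, 1/4)

P1 indiff ⇒ q·6+(1-q)·6 = q·9+(1-q)·5 ⇒ q(-3) = (1-q)(-1) ⇒ q = 1/4
P2 indiff ⇒ p·0+(1-p)·8 = p·10+(1-p)·6 ⇒ p(-10) = (1-p)(-2) ⇒ p = 1/6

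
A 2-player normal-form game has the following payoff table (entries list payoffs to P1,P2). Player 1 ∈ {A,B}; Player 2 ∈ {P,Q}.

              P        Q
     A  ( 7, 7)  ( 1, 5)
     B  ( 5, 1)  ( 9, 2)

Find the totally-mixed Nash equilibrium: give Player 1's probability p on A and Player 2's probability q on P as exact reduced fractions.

(p,q) = (1/3, 4/5)

P1 indiff ⇒ q·7+(1-q)·1 = q·5+(1-q)·9 ⇒ q(2) = (1-q)(8) ⇒ q = 4/5
P2 indiff ⇒ p·7+(1-p)·1 = p·5+(1-p)·2 ⇒ p(2) = (1-p)(1) ⇒ p = 1/3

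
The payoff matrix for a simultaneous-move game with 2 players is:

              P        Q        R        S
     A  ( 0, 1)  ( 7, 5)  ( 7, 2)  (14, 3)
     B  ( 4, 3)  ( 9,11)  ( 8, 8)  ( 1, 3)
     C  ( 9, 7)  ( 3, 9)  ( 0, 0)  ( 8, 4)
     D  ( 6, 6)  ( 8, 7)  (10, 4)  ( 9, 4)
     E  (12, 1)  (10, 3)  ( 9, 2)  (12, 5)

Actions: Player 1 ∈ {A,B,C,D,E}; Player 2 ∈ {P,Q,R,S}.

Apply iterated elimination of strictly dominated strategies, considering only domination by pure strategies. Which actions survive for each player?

IESDS → P1:{A,E} P2:{Q,S}

P1 drop B (E beats it: P:12>4 Q:10>9 R:9>8 S:12>1)
P1 drop C (E beats it: P:12>9 Q:10>3 R:9>0 S:12>8)
P2 drop P (Q beats it: A:5>1 D:7>6 E:3>1)
P2 drop R (Q beats it: A:5>2 D:7>4 E:3>2)
P1 drop D (E beats it: Q:10>8 S:12>9)
P1→{A,E} P2→{Q,S}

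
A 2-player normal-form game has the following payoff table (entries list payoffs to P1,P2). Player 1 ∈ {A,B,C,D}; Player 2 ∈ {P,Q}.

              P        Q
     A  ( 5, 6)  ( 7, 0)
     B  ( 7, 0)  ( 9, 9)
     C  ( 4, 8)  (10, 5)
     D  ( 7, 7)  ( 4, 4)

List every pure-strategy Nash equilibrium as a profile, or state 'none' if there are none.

PSNE = {(D,P)}

(A,P): not NE [P1→D gives 7>5]
(A,Q): not NE [P1→C gives 10>7; P2→P gives 6>0]
(B,P): not NE [P2→Q gives 9>0]
(B,Q): not NE [P1→C gives 10>9]
(C,P): not NE [P1→D gives 7>4]
(C,Q): not NE [P2→P gives 8>5]
(D,P): NE
(D,Q): not NE [P1→C gives 10>4; P2→P gives 7>4]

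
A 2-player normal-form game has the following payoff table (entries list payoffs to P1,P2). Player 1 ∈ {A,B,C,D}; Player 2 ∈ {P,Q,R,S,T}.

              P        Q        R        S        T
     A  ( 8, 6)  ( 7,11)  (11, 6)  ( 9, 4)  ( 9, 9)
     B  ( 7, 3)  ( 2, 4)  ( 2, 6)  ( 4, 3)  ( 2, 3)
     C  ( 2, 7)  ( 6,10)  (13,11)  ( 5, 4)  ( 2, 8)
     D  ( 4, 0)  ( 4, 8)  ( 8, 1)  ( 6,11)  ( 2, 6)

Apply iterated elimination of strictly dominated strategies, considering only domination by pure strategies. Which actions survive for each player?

P1 drop B (A beats it: P:8>7 Q:7>2 R:11>2 S:9>4 T:9>2)
P1 drop D (A beats it: P:8>4 Q:7>4 R:11>8 S:9>6 T:9>2)
P2 drop P (Q beats it: A:11>6 C:10>7)
P2 drop S (Q beats it: A:11>4 C:10>4)
P2 drop T (Q beats it: A:11>9 C:10>8)
P1→{A,C} P2→{Q,R}

Remaining: P1:{A,C} P2:{Q,R}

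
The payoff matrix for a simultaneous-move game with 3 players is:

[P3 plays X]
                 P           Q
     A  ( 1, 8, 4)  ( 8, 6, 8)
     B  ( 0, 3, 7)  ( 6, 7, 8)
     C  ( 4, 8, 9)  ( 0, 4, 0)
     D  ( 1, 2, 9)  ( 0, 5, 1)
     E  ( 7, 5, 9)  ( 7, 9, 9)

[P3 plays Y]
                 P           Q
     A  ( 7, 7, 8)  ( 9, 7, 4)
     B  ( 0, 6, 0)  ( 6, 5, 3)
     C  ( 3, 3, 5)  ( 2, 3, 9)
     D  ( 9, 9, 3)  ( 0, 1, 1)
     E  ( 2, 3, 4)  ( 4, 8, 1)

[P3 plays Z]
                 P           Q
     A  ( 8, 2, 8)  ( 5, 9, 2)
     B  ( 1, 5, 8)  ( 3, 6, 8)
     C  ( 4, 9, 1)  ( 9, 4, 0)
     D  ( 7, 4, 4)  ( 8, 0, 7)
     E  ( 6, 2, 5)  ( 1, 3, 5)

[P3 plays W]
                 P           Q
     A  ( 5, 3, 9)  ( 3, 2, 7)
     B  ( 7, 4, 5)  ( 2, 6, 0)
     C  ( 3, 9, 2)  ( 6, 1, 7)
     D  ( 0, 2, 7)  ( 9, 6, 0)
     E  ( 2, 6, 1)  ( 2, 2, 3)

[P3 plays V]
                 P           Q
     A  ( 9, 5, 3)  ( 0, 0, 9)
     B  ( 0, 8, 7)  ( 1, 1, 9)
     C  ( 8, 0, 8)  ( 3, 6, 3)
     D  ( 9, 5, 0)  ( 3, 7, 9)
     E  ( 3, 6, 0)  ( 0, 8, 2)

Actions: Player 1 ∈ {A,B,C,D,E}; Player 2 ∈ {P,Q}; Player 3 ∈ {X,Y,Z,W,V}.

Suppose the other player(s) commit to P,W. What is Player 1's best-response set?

BR_1 = {B}

u_1(A vs P,W) = 5
u_1(B vs P,W) = 7
u_1(C vs P,W) = 3
u_1(D vs P,W) = 0
u_1(E vs P,W) = 2
max payoff 7 at {B}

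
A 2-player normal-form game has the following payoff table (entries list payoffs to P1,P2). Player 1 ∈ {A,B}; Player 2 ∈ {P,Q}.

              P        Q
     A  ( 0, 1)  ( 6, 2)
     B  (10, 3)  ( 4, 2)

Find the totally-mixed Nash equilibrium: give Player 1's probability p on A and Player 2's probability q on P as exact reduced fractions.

(p,q) = (1/2, 1/6)

P1 indiff ⇒ q·0+(1-q)·6 = q·10+(1-q)·4 ⇒ q(-10) = (1-q)(-2) ⇒ q = 1/6
P2 indiff ⇒ p·1+(1-p)·3 = p·2+(1-p)·2 ⇒ p(-1) = (1-p)(-1) ⇒ p = 1/2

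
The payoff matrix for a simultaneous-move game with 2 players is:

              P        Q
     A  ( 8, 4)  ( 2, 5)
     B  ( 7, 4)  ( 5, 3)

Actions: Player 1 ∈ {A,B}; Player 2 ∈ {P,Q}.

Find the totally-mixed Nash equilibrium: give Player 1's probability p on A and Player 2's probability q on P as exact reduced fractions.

P1 indiff ⇒ q·8+(1-q)·2 = q·7+(1-q)·5 ⇒ q(1) = (1-q)(3) ⇒ q = 3/4
P2 indiff ⇒ p·4+(1-p)·4 = p·5+(1-p)·3 ⇒ p(-1) = (1-p)(-1) ⇒ p = 1/2

p=1/2, q=3/4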